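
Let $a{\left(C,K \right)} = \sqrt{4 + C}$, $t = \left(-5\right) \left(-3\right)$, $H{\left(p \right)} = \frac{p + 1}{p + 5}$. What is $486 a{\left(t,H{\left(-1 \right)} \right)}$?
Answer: $486 \sqrt{19} \approx 2118.4$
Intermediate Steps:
$H{\left(p \right)} = \frac{1 + p}{5 + p}$
$t = 15$
$486 a{\left(t,H{\left(-1 \right)} \right)} = 486 \sqrt{4 + 15} = 486 \sqrt{19}$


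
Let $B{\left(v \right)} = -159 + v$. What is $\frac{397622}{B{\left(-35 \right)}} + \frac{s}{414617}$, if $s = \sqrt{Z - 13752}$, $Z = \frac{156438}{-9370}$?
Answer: $- \frac{198811}{97} + \frac{3 i \sqrt{33579133135}}{1942480645} \approx -2049.6 + 0.00028301 i$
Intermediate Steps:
$Z = - \frac{78219}{4685}$ ($Z = 156438 \left(- \frac{1}{9370}\right) = - \frac{78219}{4685} \approx -16.696$)
$s = \frac{3 i \sqrt{33579133135}}{4685}$ ($s = \sqrt{- \frac{78219}{4685} - 13752} = \sqrt{- \frac{64506339}{4685}} = \frac{3 i \sqrt{33579133135}}{4685} \approx 117.34 i$)
$\frac{397622}{B{\left(-35 \right)}} + \frac{s}{414617} = \frac{397622}{-159 - 35} + \frac{\frac{3}{4685} i \sqrt{33579133135}}{414617} = \frac{397622}{-194} + \frac{3 i \sqrt{33579133135}}{4685} \cdot \frac{1}{414617} = 397622 \left(- \frac{1}{194}\right) + \frac{3 i \sqrt{33579133135}}{1942480645} = - \frac{198811}{97} + \frac{3 i \sqrt{33579133135}}{1942480645}$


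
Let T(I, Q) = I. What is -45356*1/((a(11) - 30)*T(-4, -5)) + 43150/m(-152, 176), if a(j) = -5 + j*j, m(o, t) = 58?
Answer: 2184281/2494 ≈ 875.81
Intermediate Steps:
a(j) = -5 + j²
-45356*1/((a(11) - 30)*T(-4, -5)) + 43150/m(-152, 176) = -45356*(-1/(4*((-5 + 11²) - 30))) + 43150/58 = -45356*(-1/(4*((-5 + 121) - 30))) + 43150*(1/58) = -45356*(-1/(4*(116 - 30))) + 21575/29 = -45356/(86*(-4)) + 21575/29 = -45356/(-344) + 21575/29 = -45356*(-1/344) + 21575/29 = 11339/86 + 21575/29 = 2184281/2494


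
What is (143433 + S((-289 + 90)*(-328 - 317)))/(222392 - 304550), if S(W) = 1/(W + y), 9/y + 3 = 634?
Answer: -11616927544693/6654141886212 ≈ -1.7458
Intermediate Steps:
y = 9/631 (y = 9/(-3 + 634) = 9/631 ≈ 0.014263)
S(W) = 1/(9/631 + W) (S(W) = 1/(W + 9/631) = 1/(9/631 + W))
(143433 + S((-289 + 90)*(-328 - 317)))/(222392 - 304550) = (143433 + 631/(9 + 631*((-289 + 90)*(-328 - 317))))/(222392 - 304550) = (143433 + 631/(9 + 631*(-199*(-645))))/(-82158) = (143433 + 631/(9 + 631*128355))*(-1/82158) = (143433 + 631/(9 + 80992005))*(-1/82158) = (143433 + 631/80992014)*(-1/82158) = (11616927544693/80992014)*(-1/82158) = -11616927544693/6654141886212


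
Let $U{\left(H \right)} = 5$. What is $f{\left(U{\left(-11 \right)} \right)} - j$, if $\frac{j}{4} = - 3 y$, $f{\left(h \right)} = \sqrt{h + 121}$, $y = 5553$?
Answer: $66636 + 3 \sqrt{14} \approx 66647.0$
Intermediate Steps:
$f{\left(h \right)} = \sqrt{121 + h}$
$j = -66636$ ($j = 4 \left(\left(-3\right) 5553\right) = 4 \left(-16659\right) = -66636$)
$f{\left(U{\left(-11 \right)} \right)} - j = \sqrt{121 + 5} - -66636 = \sqrt{126} + 66636 = 3 \sqrt{14} + 66636 = 66636 + 3 \sqrt{14}$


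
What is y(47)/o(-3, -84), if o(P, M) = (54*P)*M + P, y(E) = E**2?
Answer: 2209/13605 ≈ 0.16237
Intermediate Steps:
o(P, M) = P + 54*M*P (o(P, M) = 54*M*P + P = P + 54*M*P)
y(47)/o(-3, -84) = 47**2/((-3*(1 + 54*(-84)))) = 2209/((-3*(1 - 4536))) = 2209/((-3*(-4535))) = 2209/13605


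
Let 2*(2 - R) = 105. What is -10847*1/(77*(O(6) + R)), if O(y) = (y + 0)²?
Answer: 21694/2233 ≈ 9.7152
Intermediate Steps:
R = -101/2 (R = 2 - ½*105 = 2 - 105/2 = -101/2 ≈ -50.500)
O(y) = y²
-10847*1/(77*(O(6) + R)) = -10847*1/(77*(6² - 101/2)) = -10847*1/(77*(36 - 101/2)) = -10847/((-29/2*77)) = -10847/(-2233/2) = -10847*(-2/2233) = 21694/2233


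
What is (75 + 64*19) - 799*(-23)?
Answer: 19668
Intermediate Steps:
(75 + 64*19) - 799*(-23) = (75 + 1216) - 1*(-18377) = 1291 + 18377 = 19668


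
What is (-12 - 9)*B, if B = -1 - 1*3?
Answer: 84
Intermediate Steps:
B = -4 (B = -1 - 3 = -4)
(-12 - 9)*B = (-12 - 9)*(-4) = -21*(-4) = 84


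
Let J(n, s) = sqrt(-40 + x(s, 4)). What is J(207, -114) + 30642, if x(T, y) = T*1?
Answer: 30642 + I*sqrt(154) ≈ 30642.0 + 12.41*I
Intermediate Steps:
x(T, y) = T
J(n, s) = sqrt(-40 + s)
J(207, -114) + 30642 = sqrt(-40 - 114) + 30642 = sqrt(-154) + 30642 = I*sqrt(154) + 30642 = 30642 + I*sqrt(154)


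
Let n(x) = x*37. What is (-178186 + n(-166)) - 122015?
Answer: -306343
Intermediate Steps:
n(x) = 37*x
(-178186 + n(-166)) - 122015 = (-178186 + 37*(-166)) - 122015 = (-178186 - 6142) - 122015 = -184328 - 122015 = -306343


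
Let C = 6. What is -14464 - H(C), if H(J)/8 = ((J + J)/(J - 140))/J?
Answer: -969080/67 ≈ -14464.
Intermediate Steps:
H(J) = 16/(-140 + J) (H(J) = 8*(((J + J)/(J - 140))/J) = 8*(((2*J)/(-140 + J))/J) = 8*((2*J/(-140 + J))/J) = 8*(2/(-140 + J)) = 16/(-140 + J))
-14464 - H(C) = -14464 - 16/(-140 + 6) = -14464 - 16/(-134) = -14464 - 16*(-1)/134 = -14464 - 1*(-8/67) = -14464 + 8/67 = -969080/67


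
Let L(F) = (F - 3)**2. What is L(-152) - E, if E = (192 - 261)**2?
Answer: 19264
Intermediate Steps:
E = 4761 (E = (-69)**2 = 4761)
L(F) = (-3 + F)**2
L(-152) - E = (-3 - 152)**2 - 1*4761 = (-155)**2 - 4761 = 24025 - 4761 = 19264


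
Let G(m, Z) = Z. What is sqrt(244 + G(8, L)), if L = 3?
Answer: sqrt(247) ≈ 15.716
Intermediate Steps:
sqrt(244 + G(8, L)) = sqrt(244 + 3) = sqrt(247)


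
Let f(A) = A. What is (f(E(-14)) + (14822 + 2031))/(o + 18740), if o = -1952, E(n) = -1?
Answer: 4213/4197 ≈ 1.0038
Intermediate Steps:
(f(E(-14)) + (14822 + 2031))/(o + 18740) = (-1 + (14822 + 2031))/(-1952 + 18740) = (-1 + 16853)/16788 = 16852*(1/16788) = 4213/4197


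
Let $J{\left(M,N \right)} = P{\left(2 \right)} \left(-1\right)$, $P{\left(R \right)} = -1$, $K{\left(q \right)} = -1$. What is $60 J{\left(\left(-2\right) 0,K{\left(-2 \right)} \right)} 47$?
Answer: $2820$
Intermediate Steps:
$J{\left(M,N \right)} = 1$ ($J{\left(M,N \right)} = \left(-1\right) \left(-1\right) = 1$)
$60 J{\left(\left(-2\right) 0,K{\left(-2 \right)} \right)} 47 = 60 \cdot 1 \cdot 47 = 60 \cdot 47 = 2820$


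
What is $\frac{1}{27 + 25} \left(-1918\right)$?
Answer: $- \frac{959}{26} \approx -36.885$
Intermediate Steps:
$\frac{1}{27 + 25} \left(-1918\right) = \frac{1}{52} \left(-1918\right) = - \frac{959}{26}$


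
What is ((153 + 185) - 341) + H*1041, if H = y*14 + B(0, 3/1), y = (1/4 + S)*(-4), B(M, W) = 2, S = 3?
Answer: -187383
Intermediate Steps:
y = -13 (y = (1/4 + 3)*(-4) = (13/4)*(-4) = -13)
H = -180 (H = -13*14 + 2 = -182 + 2 = -180)
((153 + 185) - 341) + H*1041 = ((153 + 185) - 341) - 180*1041 = (338 - 341) - 187380 = -3 - 187380 = -187383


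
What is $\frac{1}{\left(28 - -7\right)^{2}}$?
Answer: $\frac{1}{1225} \approx 0.00081633$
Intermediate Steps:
$\frac{1}{\left(28 - -7\right)^{2}} = \frac{1}{\left(28 + 7\right)^{2}} = \frac{1}{35^{2}} = \frac{1}{1225}$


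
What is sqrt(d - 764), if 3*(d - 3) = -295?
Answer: I*sqrt(7734)/3 ≈ 29.314*I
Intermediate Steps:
d = -286/3 (d = 3 + (1/3)*(-295) = 3 - 295/3 = -286/3 ≈ -95.333)
sqrt(d - 764) = sqrt(-286/3 - 764) = sqrt(-2578/3) = I*sqrt(7734)/3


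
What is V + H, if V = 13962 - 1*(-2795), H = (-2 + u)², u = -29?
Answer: 17718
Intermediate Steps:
H = 961 (H = (-2 - 29)² = (-31)² = 961)
V = 16757 (V = 13962 + 2795 = 16757)
V + H = 16757 + 961 = 17718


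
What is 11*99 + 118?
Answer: 1207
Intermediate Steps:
11*99 + 118 = 1089 + 118 = 1207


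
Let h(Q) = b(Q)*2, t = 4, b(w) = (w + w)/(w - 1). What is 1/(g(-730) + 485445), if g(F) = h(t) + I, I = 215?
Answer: 3/1456996 ≈ 2.0590e-6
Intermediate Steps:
b(w) = 2*w/(-1 + w) (b(w) = (2*w)/(-1 + w) = 2*w/(-1 + w))
h(Q) = 4*Q/(-1 + Q) (h(Q) = (2*Q/(-1 + Q))*2 = 4*Q/(-1 + Q))
g(F) = 661/3 (g(F) = 4*4/(-1 + 4) + 215 = 4*4/3 + 215 = 4*4*(⅓) + 215 = 16/3 + 215 = 661/3)
1/(g(-730) + 485445) = 1/(661/3 + 485445) = 1/(1456996/3) = 3/1456996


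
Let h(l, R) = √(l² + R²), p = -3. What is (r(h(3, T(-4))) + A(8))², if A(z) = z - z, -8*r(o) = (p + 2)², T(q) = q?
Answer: 1/64 ≈ 0.015625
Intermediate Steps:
h(l, R) = √(R² + l²)
r(o) = -⅛ (r(o) = -(-3 + 2)²/8 = -⅛*(-1)² = -⅛*1 = -⅛)
A(z) = 0
(r(h(3, T(-4))) + A(8))² = (-⅛ + 0)² = (-⅛)² = 1/64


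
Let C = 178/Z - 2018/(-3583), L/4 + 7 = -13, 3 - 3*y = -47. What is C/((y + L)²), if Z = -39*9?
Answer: 17636/1261126425 ≈ 1.3984e-5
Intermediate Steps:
y = 50/3 (y = 1 - ⅓*(-47) = 1 + 47/3 = 50/3 ≈ 16.667)
L = -80 (L = -28 + 4*(-13) = -28 - 52 = -80)
Z = -351
C = 70544/1257633 (C = 178/(-351) - 2018/(-3583) = 178*(-1/351) - 2018*(-1/3583) = -178/351 + 2018/3583 = 70544/1257633 ≈ 0.056093)
C/((y + L)²) = 70544/(1257633*((50/3 - 80)²)) = 70544/(1257633*((-190/3)²)) = 70544/(1257633*(36100/9)) = (70544/1257633)*(9/36100) = 17636/1261126425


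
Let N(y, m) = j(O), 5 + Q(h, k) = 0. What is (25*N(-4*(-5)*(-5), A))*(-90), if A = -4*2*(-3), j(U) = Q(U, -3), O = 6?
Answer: 11250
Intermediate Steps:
Q(h, k) = -5 (Q(h, k) = -5 + 0 = -5)
j(U) = -5
A = 24 (A = -8*(-3) = 24)
N(y, m) = -5
(25*N(-4*(-5)*(-5), A))*(-90) = (25*(-5))*(-90) = -125*(-90) = 11250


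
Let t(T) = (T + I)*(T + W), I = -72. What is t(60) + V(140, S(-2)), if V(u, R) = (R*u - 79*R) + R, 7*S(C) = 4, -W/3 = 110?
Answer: 22928/7 ≈ 3275.4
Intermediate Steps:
W = -330 (W = -3*110 = -330)
S(C) = 4/7 (S(C) = (1/7)*4 = 4/7)
V(u, R) = -78*R + R*u (V(u, R) = (-79*R + R*u) + R = -78*R + R*u)
t(T) = (-330 + T)*(-72 + T) (t(T) = (T - 72)*(T - 330) = (-72 + T)*(-330 + T) = (-330 + T)*(-72 + T))
t(60) + V(140, S(-2)) = (23760 + 60**2 - 402*60) + 4*(-78 + 140)/7 = (23760 + 3600 - 24120) + (4/7)*62 = 3240 + 248/7 = 22928/7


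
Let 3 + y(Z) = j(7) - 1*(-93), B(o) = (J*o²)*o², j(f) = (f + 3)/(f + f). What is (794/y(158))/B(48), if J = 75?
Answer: 2779/126406656000 ≈ 2.1985e-8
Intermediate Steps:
j(f) = (3 + f)/(2*f) (j(f) = (3 + f)/((2*f)) = (3 + f)*(1/(2*f)) = (3 + f)/(2*f))
B(o) = 75*o⁴ (B(o) = (75*o²)*o² = 75*o⁴)
y(Z) = 635/7 (y(Z) = -3 + ((½)*(3 + 7)/7 - 1*(-93)) = -3 + ((½)*(⅐)*10 + 93) = -3 + (5/7 + 93) = -3 + 656/7 = 635/7)
(794/y(158))/B(48) = (794/(635/7))/((75*48⁴)) = (794*(7/635))/((75*5308416)) = (5558/635)/398131200 = (5558/635)*(1/398131200) = 2779/126406656000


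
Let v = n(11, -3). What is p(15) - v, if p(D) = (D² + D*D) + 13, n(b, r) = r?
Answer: 466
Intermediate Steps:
v = -3
p(D) = 13 + 2*D² (p(D) = (D² + D²) + 13 = 2*D² + 13 = 13 + 2*D²)
p(15) - v = (13 + 2*15²) - 1*(-3) = (13 + 2*225) + 3 = (13 + 450) + 3 = 463 + 3 = 466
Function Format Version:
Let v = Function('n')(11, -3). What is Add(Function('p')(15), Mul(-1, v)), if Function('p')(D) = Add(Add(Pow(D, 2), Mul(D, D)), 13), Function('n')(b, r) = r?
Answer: 466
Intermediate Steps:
v = -3
Function('p')(D) = Add(13, Mul(2, Pow(D, 2))) (Function('p')(D) = Add(Add(Pow(D, 2), Pow(D, 2)), 13) = Add(Mul(2, Pow(D, 2)), 13) = Add(13, Mul(2, Pow(D, 2))))
Add(Function('p')(15), Mul(-1, v)) = Add(Add(13, Mul(2, Pow(15, 2))), Mul(-1, -3)) = Add(Add(13, Mul(2, 225)), 3) = Add(Add(13, 450), 3) = Add(463, 3) = 466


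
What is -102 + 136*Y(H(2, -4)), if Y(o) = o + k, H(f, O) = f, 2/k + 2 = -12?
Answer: 1054/7 ≈ 150.57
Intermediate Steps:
k = -⅐ (k = 2/(-2 - 12) = 2/(-14) = 2*(-1/14) = -⅐ ≈ -0.14286)
Y(o) = -⅐ + o (Y(o) = o - ⅐ = -⅐ + o)
-102 + 136*Y(H(2, -4)) = -102 + 136*(-⅐ + 2) = -102 + 136*(13/7) = -102 + 1768/7 = 1054/7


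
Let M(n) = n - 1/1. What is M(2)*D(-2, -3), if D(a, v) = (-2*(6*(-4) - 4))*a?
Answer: -112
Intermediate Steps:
D(a, v) = 56*a (D(a, v) = (-2*(-24 - 4))*a = (-2*(-28))*a = 56*a)
M(n) = -1 + n (M(n) = n - 1*1 = n - 1 = -1 + n)
M(2)*D(-2, -3) = (-1 + 2)*(56*(-2)) = 1*(-112) = -112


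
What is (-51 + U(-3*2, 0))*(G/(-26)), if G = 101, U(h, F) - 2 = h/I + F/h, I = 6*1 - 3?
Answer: 5151/26 ≈ 198.12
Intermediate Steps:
I = 3 (I = 6 - 3 = 3)
U(h, F) = 2 + h/3 + F/h (U(h, F) = 2 + (h/3 + F/h) = 2 + h/3 + F/h)
(-51 + U(-3*2, 0))*(G/(-26)) = (-51 + (2 + (-3*2)/3 + 0/((-3*2))))*(101/(-26)) = (-51 + (2 + (⅓)*(-6) + 0/(-6)))*(101*(-1/26)) = (-51 + (2 - 2 + 0*(-⅙)))*(-101/26) = (-51 + (2 - 2 + 0))*(-101/26) = (-51 + 0)*(-101/26) = -51*(-101/26) = 5151/26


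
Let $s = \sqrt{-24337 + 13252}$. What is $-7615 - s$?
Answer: $-7615 - i \sqrt{11085} \approx -7615.0 - 105.29 i$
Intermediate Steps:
$s = i \sqrt{11085}$ ($s = \sqrt{-11085} = i \sqrt{11085} \approx 105.29 i$)
$-7615 - s = -7615 - i \sqrt{11085}$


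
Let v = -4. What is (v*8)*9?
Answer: -288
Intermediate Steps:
(v*8)*9 = -4*8*9 = -32*9 = -288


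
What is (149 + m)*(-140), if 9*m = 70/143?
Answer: -26856620/1287 ≈ -20868.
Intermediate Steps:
m = 70/1287 (m = (70/143)/9 = (70*(1/143))/9 = (⅑)*(70/143) = 70/1287 ≈ 0.054390)
(149 + m)*(-140) = (149 + 70/1287)*(-140) = (191833/1287)*(-140) = -26856620/1287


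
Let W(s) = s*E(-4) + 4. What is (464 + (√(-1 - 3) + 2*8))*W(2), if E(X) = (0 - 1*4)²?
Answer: 17280 + 72*I ≈ 17280.0 + 72.0*I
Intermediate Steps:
E(X) = 16 (E(X) = (0 - 4)² = (-4)² = 16)
W(s) = 4 + 16*s (W(s) = s*16 + 4 = 16*s + 4 = 4 + 16*s)
(464 + (√(-1 - 3) + 2*8))*W(2) = (464 + (√(-1 - 3) + 2*8))*(4 + 16*2) = (464 + (√(-4) + 16))*(4 + 32) = (464 + (2*I + 16))*36 = (464 + (16 + 2*I))*36 = (480 + 2*I)*36 = 17280 + 72*I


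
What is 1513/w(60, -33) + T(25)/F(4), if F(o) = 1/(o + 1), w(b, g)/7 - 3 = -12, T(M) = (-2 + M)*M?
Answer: 179612/63 ≈ 2851.0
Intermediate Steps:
T(M) = M*(-2 + M)
w(b, g) = -63 (w(b, g) = 21 + 7*(-12) = 21 - 84 = -63)
F(o) = 1/(1 + o)
1513/w(60, -33) + T(25)/F(4) = 1513/(-63) + (25*(-2 + 25))/(1/(1 + 4)) = 1513*(-1/63) + (25*23)/(1/5) = -1513/63 + 575/(1/5) = -1513/63 + 575*5 = -1513/63 + 2875 = 179612/63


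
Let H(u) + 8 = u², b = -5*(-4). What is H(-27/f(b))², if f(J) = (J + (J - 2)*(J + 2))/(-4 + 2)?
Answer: 119289416689/1871773696 ≈ 63.731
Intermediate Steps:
b = 20
f(J) = -J/2 - (-2 + J)*(2 + J)/2 (f(J) = (J + (-2 + J)*(2 + J))/(-2) = (J + (-2 + J)*(2 + J))*(-½) = -J/2 - (-2 + J)*(2 + J)/2)
H(u) = -8 + u²
H(-27/f(b))² = (-8 + (-27/(2 - ½*20 - ½*20²))²)² = (-8 + (-27/(2 - 10 - ½*400))²)² = (-8 + (-27/(2 - 10 - 200))²)² = (-8 + (-27/(-208))²)² = (-8 + (-27*(-1/208))²)² = (-8 + (27/208)²)² = (-8 + 729/43264)² = (-345383/43264)² = 119289416689/1871773696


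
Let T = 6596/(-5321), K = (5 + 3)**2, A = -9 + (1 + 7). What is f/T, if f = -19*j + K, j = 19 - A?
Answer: 24727/97 ≈ 254.92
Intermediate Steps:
A = -1 (A = -9 + 8 = -1)
K = 64 (K = 8**2 = 64)
j = 20 (j = 19 - 1*(-1) = 19 + 1 = 20)
T = -388/313 (T = 6596*(-1/5321) = -388/313 ≈ -1.2396)
f = -316 (f = -19*20 + 64 = -380 + 64 = -316)
f/T = -316/(-388/313) = -316*(-313/388) = 24727/97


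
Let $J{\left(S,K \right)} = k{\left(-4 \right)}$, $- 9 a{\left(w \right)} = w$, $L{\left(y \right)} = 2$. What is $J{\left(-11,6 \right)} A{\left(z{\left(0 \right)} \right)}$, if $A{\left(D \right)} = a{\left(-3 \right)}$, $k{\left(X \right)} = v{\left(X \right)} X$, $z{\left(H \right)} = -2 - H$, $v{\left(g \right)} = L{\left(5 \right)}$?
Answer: $- \frac{8}{3} \approx -2.6667$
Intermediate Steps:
$v{\left(g \right)} = 2$
$k{\left(X \right)} = 2 X$
$a{\left(w \right)} = - \frac{w}{9}$
$J{\left(S,K \right)} = -8$ ($J{\left(S,K \right)} = 2 \left(-4\right) = -8$)
$A{\left(D \right)} = \frac{1}{3}$ ($A{\left(D \right)} = \left(- \frac{1}{9}\right) \left(-3\right) = \frac{1}{3}$)
$J{\left(-11,6 \right)} A{\left(z{\left(0 \right)} \right)} = \left(-8\right) \frac{1}{3} = - \frac{8}{3}$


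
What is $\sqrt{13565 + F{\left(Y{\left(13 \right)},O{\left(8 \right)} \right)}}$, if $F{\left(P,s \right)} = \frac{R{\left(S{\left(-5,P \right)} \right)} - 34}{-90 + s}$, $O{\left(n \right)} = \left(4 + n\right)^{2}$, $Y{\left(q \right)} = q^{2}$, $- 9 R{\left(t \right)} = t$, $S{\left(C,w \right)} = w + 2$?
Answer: $\frac{\sqrt{4394742}}{18} \approx 116.46$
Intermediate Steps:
$S{\left(C,w \right)} = 2 + w$
$R{\left(t \right)} = - \frac{t}{9}$
$F{\left(P,s \right)} = \frac{- \frac{308}{9} - \frac{P}{9}}{-90 + s}$ ($F{\left(P,s \right)} = \frac{- \frac{2 + P}{9} - 34}{-90 + s} = \frac{\left(- \frac{2}{9} - \frac{P}{9}\right) - 34}{-90 + s} = \frac{- \frac{308}{9} - \frac{P}{9}}{-90 + s}$)
$\sqrt{13565 + F{\left(Y{\left(13 \right)},O{\left(8 \right)} \right)}} = \sqrt{13565 + \frac{-308 - 13^{2}}{9 \left(-90 + \left(4 + 8\right)^{2}\right)}} = \sqrt{13565 + \frac{-308 - 169}{9 \left(-90 + 12^{2}\right)}} = \sqrt{13565 + \frac{-308 - 169}{9 \left(-90 + 144\right)}} = \sqrt{13565 + \frac{1}{9} \cdot \frac{1}{54} \left(-477\right)} = \sqrt{13565 - \frac{53}{54}} = \sqrt{\frac{732457}{54}} = \frac{\sqrt{4394742}}{18}$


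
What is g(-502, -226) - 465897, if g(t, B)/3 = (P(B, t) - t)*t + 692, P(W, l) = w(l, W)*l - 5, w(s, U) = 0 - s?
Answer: 378305721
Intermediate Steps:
w(s, U) = -s
P(W, l) = -5 - l² (P(W, l) = (-l)*l - 5 = -l² - 5 = -5 - l²)
g(t, B) = 2076 + 3*t*(-5 - t - t²) (g(t, B) = 3*(((-5 - t²) - t)*t + 692) = 3*((-5 - t - t²)*t + 692) = 3*(t*(-5 - t - t²) + 692) = 3*(692 + t*(-5 - t - t²)) = 2076 + 3*t*(-5 - t - t²))
g(-502, -226) - 465897 = (2076 - 15*(-502) - 3*(-502)² - 3*(-502)³) - 465897 = (2076 + 7530 - 3*252004 - 3*(-126506008)) - 465897 = (2076 + 7530 - 756012 + 379518024) - 465897 = 378771618 - 465897 = 378305721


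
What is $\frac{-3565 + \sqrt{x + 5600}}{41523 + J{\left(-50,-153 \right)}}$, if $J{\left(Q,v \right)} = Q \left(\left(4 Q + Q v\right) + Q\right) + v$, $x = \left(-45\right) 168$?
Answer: $\frac{713}{65726} - \frac{7 i \sqrt{10}}{164315} \approx 0.010848 - 0.00013472 i$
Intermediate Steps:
$x = -7560$
$J{\left(Q,v \right)} = v + Q \left(5 Q + Q v\right)$ ($J{\left(Q,v \right)} = Q \left(5 Q + Q v\right) + v = v + Q \left(5 Q + Q v\right)$)
$\frac{-3565 + \sqrt{x + 5600}}{41523 + J{\left(-50,-153 \right)}} = \frac{-3565 + \sqrt{-7560 + 5600}}{41523 - \left(153 + 370000\right)} = \frac{-3565 + \sqrt{-1960}}{41523 - 370153} = \frac{-3565 + 14 i \sqrt{10}}{41523 - 370153} = \frac{-3565 + 14 i \sqrt{10}}{-328630} = \left(-3565 + 14 i \sqrt{10}\right) \left(- \frac{1}{328630}\right) = \frac{713}{65726} - \frac{7 i \sqrt{10}}{164315}$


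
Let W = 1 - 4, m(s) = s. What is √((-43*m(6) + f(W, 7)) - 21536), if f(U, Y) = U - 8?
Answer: 7*I*√445 ≈ 147.67*I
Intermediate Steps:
W = -3
f(U, Y) = -8 + U
√((-43*m(6) + f(W, 7)) - 21536) = √((-43*6 + (-8 - 3)) - 21536) = √((-258 - 11) - 21536) = √(-269 - 21536) = √(-21805) = 7*I*√445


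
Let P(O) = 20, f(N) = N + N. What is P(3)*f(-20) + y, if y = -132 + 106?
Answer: -826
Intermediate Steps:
f(N) = 2*N
y = -26
P(3)*f(-20) + y = 20*(2*(-20)) - 26 = 20*(-40) - 26 = -800 - 26 = -826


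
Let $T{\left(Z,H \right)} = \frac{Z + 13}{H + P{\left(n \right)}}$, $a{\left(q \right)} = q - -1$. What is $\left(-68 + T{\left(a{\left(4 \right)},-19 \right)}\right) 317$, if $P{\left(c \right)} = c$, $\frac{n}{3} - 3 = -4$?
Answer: $- \frac{239969}{11} \approx -21815.0$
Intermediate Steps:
$a{\left(q \right)} = 1 + q$ ($a{\left(q \right)} = q + 1 = 1 + q$)
$n = -3$ ($n = 9 + 3 \left(-4\right) = 9 - 12 = -3$)
$T{\left(Z,H \right)} = \frac{13 + Z}{-3 + H}$ ($T{\left(Z,H \right)} = \frac{Z + 13}{H - 3} = \frac{13 + Z}{-3 + H}$)
$\left(-68 + T{\left(a{\left(4 \right)},-19 \right)}\right) 317 = \left(-68 + \frac{13 + \left(1 + 4\right)}{-3 - 19}\right) 317 = \left(-68 + \frac{13 + 5}{-22}\right) 317 = \left(-68 - \frac{9}{11}\right) 317 = \left(- \frac{757}{11}\right) 317 = - \frac{239969}{11}$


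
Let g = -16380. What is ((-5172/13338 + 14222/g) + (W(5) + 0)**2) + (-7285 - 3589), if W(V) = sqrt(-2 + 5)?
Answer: -1691831759/155610 ≈ -10872.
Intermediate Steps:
W(V) = sqrt(3)
((-5172/13338 + 14222/g) + (W(5) + 0)**2) + (-7285 - 3589) = ((-5172/13338 + 14222/(-16380)) + (sqrt(3) + 0)**2) + (-7285 - 3589) = ((-5172*1/13338 + 14222*(-1/16380)) + (sqrt(3))**2) - 10874 = ((-862/2223 - 547/630) + 3) - 10874 = (-195449/155610 + 3) - 10874 = 271381/155610 - 10874 = -1691831759/155610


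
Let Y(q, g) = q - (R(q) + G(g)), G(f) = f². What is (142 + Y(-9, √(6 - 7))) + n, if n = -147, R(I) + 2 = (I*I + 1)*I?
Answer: 727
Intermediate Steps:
R(I) = -2 + I*(1 + I²) (R(I) = -2 + (I*I + 1)*I = -2 + (I² + 1)*I = -2 + (1 + I²)*I = -2 + I*(1 + I²))
Y(q, g) = 2 - g² - q³ (Y(q, g) = q - ((-2 + q + q³) + g²) = q - (-2 + q + g² + q³) = q + (2 - q - g² - q³) = 2 - g² - q³)
(142 + Y(-9, √(6 - 7))) + n = (142 + (2 - (√(6 - 7))² - 1*(-9)³)) - 147 = (142 + (2 - (√(-1))² - 1*(-729))) - 147 = (142 + (2 - I² + 729)) - 147 = (142 + (2 - 1*(-1) + 729)) - 147 = (142 + (2 + 1 + 729)) - 147 = (142 + 732) - 147 = 874 - 147 = 727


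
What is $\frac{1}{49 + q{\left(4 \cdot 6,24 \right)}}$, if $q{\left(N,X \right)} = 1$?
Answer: $\frac{1}{50} \approx 0.02$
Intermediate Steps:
$\frac{1}{49 + q{\left(4 \cdot 6,24 \right)}} = \frac{1}{49 + 1} = \frac{1}{50}$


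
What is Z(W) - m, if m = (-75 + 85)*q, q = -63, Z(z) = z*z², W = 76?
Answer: 439606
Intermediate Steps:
Z(z) = z³
m = -630 (m = (-75 + 85)*(-63) = 10*(-63) = -630)
Z(W) - m = 76³ - 1*(-630) = 438976 + 630 = 439606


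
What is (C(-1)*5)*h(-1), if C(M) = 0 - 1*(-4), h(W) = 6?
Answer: 120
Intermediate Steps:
C(M) = 4 (C(M) = 0 + 4 = 4)
(C(-1)*5)*h(-1) = (4*5)*6 = 20*6 = 120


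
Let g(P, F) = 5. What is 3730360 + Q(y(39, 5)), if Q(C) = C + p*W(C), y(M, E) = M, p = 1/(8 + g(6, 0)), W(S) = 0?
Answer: 3730399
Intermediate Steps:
p = 1/13 (p = 1/(8 + 5) = 1/13 ≈ 0.076923)
Q(C) = C (Q(C) = C + (1/13)*0 = C + 0 = C)
3730360 + Q(y(39, 5)) = 3730360 + 39 = 3730399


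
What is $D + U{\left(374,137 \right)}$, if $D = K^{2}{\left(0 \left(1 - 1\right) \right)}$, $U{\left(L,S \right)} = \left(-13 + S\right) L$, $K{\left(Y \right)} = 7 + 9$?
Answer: $46632$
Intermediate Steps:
$K{\left(Y \right)} = 16$
$U{\left(L,S \right)} = L \left(-13 + S\right)$
$D = 256$ ($D = 16^{2} = 256$)
$D + U{\left(374,137 \right)} = 256 + 374 \left(-13 + 137\right) = 256 + 374 \cdot 124 = 256 + 46376 = 46632$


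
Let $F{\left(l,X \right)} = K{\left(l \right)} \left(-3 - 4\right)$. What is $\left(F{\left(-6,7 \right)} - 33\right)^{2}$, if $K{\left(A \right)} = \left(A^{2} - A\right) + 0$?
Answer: $106929$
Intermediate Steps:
$K{\left(A \right)} = A^{2} - A$
$F{\left(l,X \right)} = - 7 l \left(-1 + l\right)$ ($F{\left(l,X \right)} = l \left(-1 + l\right) \left(-3 - 4\right) = l \left(-1 + l\right) \left(-7\right) = - 7 l \left(-1 + l\right)$)
$\left(F{\left(-6,7 \right)} - 33\right)^{2} = \left(7 \left(-6\right) \left(1 - -6\right) - 33\right)^{2} = \left(7 \left(-6\right) \left(1 + 6\right) - 33\right)^{2} = \left(7 \left(-6\right) 7 - 33\right)^{2} = \left(-294 - 33\right)^{2} = \left(-327\right)^{2} = 106929$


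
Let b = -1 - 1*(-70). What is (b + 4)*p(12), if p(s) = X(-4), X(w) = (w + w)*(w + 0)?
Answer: 2336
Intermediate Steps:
b = 69 (b = -1 + 70 = 69)
X(w) = 2*w² (X(w) = (2*w)*w = 2*w²)
p(s) = 32 (p(s) = 2*(-4)² = 2*16 = 32)
(b + 4)*p(12) = (69 + 4)*32 = 73*32 = 2336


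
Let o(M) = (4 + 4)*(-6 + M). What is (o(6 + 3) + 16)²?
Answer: 1600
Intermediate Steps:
o(M) = -48 + 8*M (o(M) = 8*(-6 + M) = -48 + 8*M)
(o(6 + 3) + 16)² = ((-48 + 8*(6 + 3)) + 16)² = ((-48 + 8*9) + 16)² = ((-48 + 72) + 16)² = (24 + 16)² = 40² = 1600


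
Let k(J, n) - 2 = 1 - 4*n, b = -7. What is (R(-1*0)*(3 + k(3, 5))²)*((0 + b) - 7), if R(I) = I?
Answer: 0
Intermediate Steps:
k(J, n) = 3 - 4*n (k(J, n) = 2 + (1 - 4*n) = 3 - 4*n)
(R(-1*0)*(3 + k(3, 5))²)*((0 + b) - 7) = ((-1*0)*(3 + (3 - 4*5))²)*((0 - 7) - 7) = (0*(3 + (3 - 20))²)*(-7 - 7) = (0*(3 - 17)²)*(-14) = (0*(-14)²)*(-14) = (0*196)*(-14) = 0*(-14) = 0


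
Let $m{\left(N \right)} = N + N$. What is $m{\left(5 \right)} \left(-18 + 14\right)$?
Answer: $-40$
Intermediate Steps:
$m{\left(N \right)} = 2 N$
$m{\left(5 \right)} \left(-18 + 14\right) = 2 \cdot 5 \left(-18 + 14\right) = 10 \left(-4\right) = -40$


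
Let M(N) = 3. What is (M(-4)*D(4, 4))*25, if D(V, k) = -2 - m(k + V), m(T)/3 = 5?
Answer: -1275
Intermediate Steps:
m(T) = 15 (m(T) = 3*5 = 15)
D(V, k) = -17 (D(V, k) = -2 - 1*15 = -2 - 15 = -17)
(M(-4)*D(4, 4))*25 = (3*(-17))*25 = -51*25 = -1275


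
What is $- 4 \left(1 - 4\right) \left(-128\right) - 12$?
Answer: $-1548$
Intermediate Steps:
$- 4 \left(1 - 4\right) \left(-128\right) - 12 = \left(-4\right) \left(-3\right) \left(-128\right) - 12 = 12 \left(-128\right) - 12 = -1536 - 12 = -1548$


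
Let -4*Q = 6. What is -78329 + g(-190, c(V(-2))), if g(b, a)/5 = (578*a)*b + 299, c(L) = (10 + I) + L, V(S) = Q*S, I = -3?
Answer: -5567834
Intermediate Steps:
Q = -3/2 (Q = -1/4*6 = -3/2 ≈ -1.5000)
V(S) = -3*S/2
c(L) = 7 + L (c(L) = (10 - 3) + L = 7 + L)
g(b, a) = 1495 + 2890*a*b (g(b, a) = 5*((578*a)*b + 299) = 5*(578*a*b + 299) = 5*(299 + 578*a*b) = 1495 + 2890*a*b)
-78329 + g(-190, c(V(-2))) = -78329 + (1495 + 2890*(7 - 3/2*(-2))*(-190)) = -78329 + (1495 + 2890*(7 + 3)*(-190)) = -78329 + (1495 + 2890*10*(-190)) = -78329 + (1495 - 5491000) = -78329 - 5489505 = -5567834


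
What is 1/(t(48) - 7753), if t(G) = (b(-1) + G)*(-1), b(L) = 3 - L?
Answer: -1/7805 ≈ -0.00012812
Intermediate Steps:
t(G) = -4 - G (t(G) = ((3 - 1*(-1)) + G)*(-1) = ((3 + 1) + G)*(-1) = (4 + G)*(-1) = -4 - G)
1/(t(48) - 7753) = 1/((-4 - 1*48) - 7753) = 1/((-4 - 48) - 7753) = 1/(-52 - 7753) = 1/(-7805) = -1/7805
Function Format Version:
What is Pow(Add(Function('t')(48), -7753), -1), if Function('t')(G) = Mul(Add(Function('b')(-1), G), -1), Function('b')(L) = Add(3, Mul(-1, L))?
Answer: Rational(-1, 7805) ≈ -0.00012812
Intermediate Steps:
Function('t')(G) = Add(-4, Mul(-1, G)) (Function('t')(G) = Mul(Add(Add(3, Mul(-1, -1)), G), -1) = Mul(Add(Add(3, 1), G), -1) = Mul(Add(4, G), -1) = Add(-4, Mul(-1, G)))
Pow(Add(Function('t')(48), -7753), -1) = Pow(Add(Add(-4, Mul(-1, 48)), -7753), -1) = Pow(Add(Add(-4, -48), -7753), -1) = Pow(Add(-52, -7753), -1) = Pow(-7805, -1) = Rational(-1, 7805)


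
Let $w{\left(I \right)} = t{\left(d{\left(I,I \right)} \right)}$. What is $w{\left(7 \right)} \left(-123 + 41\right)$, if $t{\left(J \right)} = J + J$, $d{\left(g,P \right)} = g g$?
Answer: $-8036$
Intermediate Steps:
$d{\left(g,P \right)} = g^{2}$
$t{\left(J \right)} = 2 J$
$w{\left(I \right)} = 2 I^{2}$
$w{\left(7 \right)} \left(-123 + 41\right) = 2 \cdot 7^{2} \left(-123 + 41\right) = 2 \cdot 49 \left(-82\right) = 98 \left(-82\right) = -8036$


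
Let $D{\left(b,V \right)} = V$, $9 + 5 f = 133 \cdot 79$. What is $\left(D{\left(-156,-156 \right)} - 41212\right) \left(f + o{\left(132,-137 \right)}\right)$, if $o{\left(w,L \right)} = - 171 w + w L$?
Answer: $\frac{7975005776}{5} \approx 1.595 \cdot 10^{9}$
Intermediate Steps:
$f = \frac{10498}{5}$ ($f = - \frac{9}{5} + \frac{133 \cdot 79}{5} = - \frac{9}{5} + \frac{1}{5} \cdot 10507 = - \frac{9}{5} + \frac{10507}{5} = \frac{10498}{5} \approx 2099.6$)
$o{\left(w,L \right)} = - 171 w + L w$
$\left(D{\left(-156,-156 \right)} - 41212\right) \left(f + o{\left(132,-137 \right)}\right) = \left(-156 - 41212\right) \left(\frac{10498}{5} + 132 \left(-171 - 137\right)\right) = - 41368 \left(\frac{10498}{5} + 132 \left(-308\right)\right) = - 41368 \left(\frac{10498}{5} - 40656\right) = \left(-41368\right) \left(- \frac{192782}{5}\right) = \frac{7975005776}{5}$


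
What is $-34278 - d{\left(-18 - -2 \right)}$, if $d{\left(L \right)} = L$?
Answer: $-34262$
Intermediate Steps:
$-34278 - d{\left(-18 - -2 \right)} = -34278 - \left(-18 - -2\right) = -34278 - \left(-18 + 2\right) = -34278 - -16 = -34278 + 16 = -34262$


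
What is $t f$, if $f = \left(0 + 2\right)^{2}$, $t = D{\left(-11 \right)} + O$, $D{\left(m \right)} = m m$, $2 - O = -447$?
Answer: $2280$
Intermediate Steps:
$O = 449$ ($O = 2 - -447 = 2 + 447 = 449$)
$D{\left(m \right)} = m^{2}$
$t = 570$ ($t = \left(-11\right)^{2} + 449 = 121 + 449 = 570$)
$f = 4$ ($f = 2^{2} = 4$)
$t f = 570 \cdot 4 = 2280$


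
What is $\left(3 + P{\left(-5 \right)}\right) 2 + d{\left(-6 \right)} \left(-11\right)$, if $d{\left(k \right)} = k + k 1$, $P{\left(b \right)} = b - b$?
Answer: $138$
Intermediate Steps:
$P{\left(b \right)} = 0$
$d{\left(k \right)} = 2 k$ ($d{\left(k \right)} = k + k = 2 k$)
$\left(3 + P{\left(-5 \right)}\right) 2 + d{\left(-6 \right)} \left(-11\right) = \left(3 + 0\right) 2 + 2 \left(-6\right) \left(-11\right) = 3 \cdot 2 - -132 = 6 + 132 = 138$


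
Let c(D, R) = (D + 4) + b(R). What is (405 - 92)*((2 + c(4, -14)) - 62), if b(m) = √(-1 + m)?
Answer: -16276 + 313*I*√15 ≈ -16276.0 + 1212.2*I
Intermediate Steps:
c(D, R) = 4 + D + √(-1 + R) (c(D, R) = (D + 4) + √(-1 + R) = (4 + D) + √(-1 + R) = 4 + D + √(-1 + R))
(405 - 92)*((2 + c(4, -14)) - 62) = (405 - 92)*((2 + (4 + 4 + √(-1 - 14))) - 62) = 313*((2 + (4 + 4 + √(-15))) - 62) = 313*((2 + (4 + 4 + I*√15)) - 62) = 313*((2 + (8 + I*√15)) - 62) = 313*((10 + I*√15) - 62) = 313*(-52 + I*√15) = -16276 + 313*I*√15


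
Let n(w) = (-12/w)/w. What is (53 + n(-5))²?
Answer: 1723969/625 ≈ 2758.4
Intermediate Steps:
n(w) = -12/w²
(53 + n(-5))² = (53 - 12/(-5)²)² = (53 - 12*1/25)² = (53 - 12/25)² = (1313/25)² = 1723969/625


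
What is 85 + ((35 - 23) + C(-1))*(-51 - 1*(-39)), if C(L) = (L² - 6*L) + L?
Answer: -131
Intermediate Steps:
C(L) = L² - 5*L
85 + ((35 - 23) + C(-1))*(-51 - 1*(-39)) = 85 + ((35 - 23) - (-5 - 1))*(-51 - 1*(-39)) = 85 + (12 - 1*(-6))*(-51 + 39) = 85 + (12 + 6)*(-12) = 85 + 18*(-12) = 85 - 216 = -131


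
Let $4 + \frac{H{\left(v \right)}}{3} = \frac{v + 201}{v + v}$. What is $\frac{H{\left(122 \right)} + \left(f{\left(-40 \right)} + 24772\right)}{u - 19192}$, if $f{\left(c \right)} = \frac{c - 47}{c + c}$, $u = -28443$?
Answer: $- \frac{120853487}{232458800} \approx -0.51989$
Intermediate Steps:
$f{\left(c \right)} = \frac{-47 + c}{2 c}$
$H{\left(v \right)} = -12 + \frac{3 \left(201 + v\right)}{2 v}$ ($H{\left(v \right)} = -12 + 3 \frac{v + 201}{v + v} = -12 + 3 \frac{201 + v}{2 v} = -12 + \frac{3 \left(201 + v\right)}{2 v}$)
$\frac{H{\left(122 \right)} + \left(f{\left(-40 \right)} + 24772\right)}{u - 19192} = \frac{\frac{3 \left(201 - 854\right)}{2 \cdot 122} + \left(\frac{-47 - 40}{2 \left(-40\right)} + 24772\right)}{-28443 - 19192} = \frac{\frac{3}{2} \cdot \frac{1}{122} \left(201 - 854\right) + \left(\frac{1}{2} \left(- \frac{1}{40}\right) \left(-87\right) + 24772\right)}{-47635} = \left(\frac{3}{2} \cdot \frac{1}{122} \left(-653\right) + \left(\frac{87}{80} + 24772\right)\right) \left(- \frac{1}{47635}\right) = \left(- \frac{1959}{244} + \frac{1981847}{80}\right) \left(- \frac{1}{47635}\right) = \frac{120853487}{4880} \left(- \frac{1}{47635}\right) = - \frac{120853487}{232458800}$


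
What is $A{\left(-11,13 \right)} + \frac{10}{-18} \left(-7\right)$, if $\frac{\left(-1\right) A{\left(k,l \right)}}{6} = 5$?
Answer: $- \frac{235}{9} \approx -26.111$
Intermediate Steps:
$A{\left(k,l \right)} = -30$ ($A{\left(k,l \right)} = \left(-6\right) 5 = -30$)
$A{\left(-11,13 \right)} + \frac{10}{-18} \left(-7\right) = -30 + \frac{10}{-18} \left(-7\right) = -30 + 10 \left(- \frac{1}{18}\right) \left(-7\right) = -30 - - \frac{35}{9} = -30 + \frac{35}{9} = - \frac{235}{9}$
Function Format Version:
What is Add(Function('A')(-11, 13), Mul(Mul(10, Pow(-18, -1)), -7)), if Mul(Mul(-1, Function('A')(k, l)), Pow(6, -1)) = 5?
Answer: Rational(-235, 9) ≈ -26.111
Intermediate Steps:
Function('A')(k, l) = -30 (Function('A')(k, l) = Mul(-6, 5) = -30)
Add(Function('A')(-11, 13), Mul(Mul(10, Pow(-18, -1)), -7)) = Add(-30, Mul(Mul(10, Pow(-18, -1)), -7)) = Add(-30, Mul(Mul(10, Rational(-1, 18)), -7)) = Add(-30, Mul(Rational(-5, 9), -7)) = Add(-30, Rational(35, 9)) = Rational(-235, 9)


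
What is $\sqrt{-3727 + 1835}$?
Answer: $2 i \sqrt{473} \approx 43.497 i$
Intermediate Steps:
$\sqrt{-3727 + 1835} = \sqrt{-1892} = 2 i \sqrt{473}$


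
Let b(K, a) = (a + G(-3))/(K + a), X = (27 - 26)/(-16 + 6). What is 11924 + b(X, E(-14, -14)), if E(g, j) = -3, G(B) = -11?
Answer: 369784/31 ≈ 11929.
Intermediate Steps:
X = -1/10 (X = 1/(-10) = 1*(-1/10) = -1/10 ≈ -0.10000)
b(K, a) = (-11 + a)/(K + a) (b(K, a) = (a - 11)/(K + a) = (-11 + a)/(K + a))
11924 + b(X, E(-14, -14)) = 11924 + (-11 - 3)/(-1/10 - 3) = 11924 - 14/(-31/10) = 11924 - 10/31*(-14) = 11924 + 140/31 = 369784/31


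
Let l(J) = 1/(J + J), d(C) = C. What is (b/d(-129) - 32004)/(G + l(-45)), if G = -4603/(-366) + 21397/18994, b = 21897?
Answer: -72132144237630/30696659959 ≈ -2349.8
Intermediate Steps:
G = 23815171/1737951 (G = -4603*(-1/366) + 21397*(1/18994) = 4603/366 + 21397/18994 = 23815171/1737951 ≈ 13.703)
l(J) = 1/(2*J)
(b/d(-129) - 32004)/(G + l(-45)) = (21897/(-129) - 32004)/(23815171/1737951 + (½)/(-45)) = (21897*(-1/129) - 32004)/(23815171/1737951 + (½)*(-1/45)) = (-7299/43 - 32004)/(23815171/1737951 - 1/90) = -1383471/(43*713875813/52138530) = -1383471/43*52138530/713875813 = -72132144237630/30696659959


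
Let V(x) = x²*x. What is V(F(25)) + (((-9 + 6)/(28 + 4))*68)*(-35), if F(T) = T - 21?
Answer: 2297/8 ≈ 287.13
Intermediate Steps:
F(T) = -21 + T
V(x) = x³
V(F(25)) + (((-9 + 6)/(28 + 4))*68)*(-35) = (-21 + 25)³ + (((-9 + 6)/(28 + 4))*68)*(-35) = 4³ + (-3/32*68)*(-35) = 64 + (-3*1/32*68)*(-35) = 64 - 3/32*68*(-35) = 64 - 51/8*(-35) = 64 + 1785/8 = 2297/8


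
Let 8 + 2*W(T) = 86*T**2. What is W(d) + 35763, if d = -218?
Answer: 2079291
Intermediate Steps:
W(T) = -4 + 43*T**2 (W(T) = -4 + (86*T**2)/2 = -4 + 43*T**2)
W(d) + 35763 = (-4 + 43*(-218)**2) + 35763 = (-4 + 43*47524) + 35763 = (-4 + 2043532) + 35763 = 2043528 + 35763 = 2079291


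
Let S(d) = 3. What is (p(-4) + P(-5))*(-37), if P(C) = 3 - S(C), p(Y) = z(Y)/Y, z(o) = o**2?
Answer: 148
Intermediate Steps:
p(Y) = Y (p(Y) = Y**2/Y = Y)
P(C) = 0 (P(C) = 3 - 1*3 = 3 - 3 = 0)
(p(-4) + P(-5))*(-37) = (-4 + 0)*(-37) = -4*(-37) = 148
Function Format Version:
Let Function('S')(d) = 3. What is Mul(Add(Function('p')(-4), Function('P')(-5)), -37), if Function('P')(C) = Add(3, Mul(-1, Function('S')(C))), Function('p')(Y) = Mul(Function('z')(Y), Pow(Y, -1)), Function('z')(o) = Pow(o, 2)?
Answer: 148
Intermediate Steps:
Function('p')(Y) = Y (Function('p')(Y) = Mul(Pow(Y, 2), Pow(Y, -1)) = Y)
Function('P')(C) = 0 (Function('P')(C) = Add(3, Mul(-1, 3)) = Add(3, -3) = 0)
Mul(Add(Function('p')(-4), Function('P')(-5)), -37) = Mul(Add(-4, 0), -37) = Mul(-4, -37) = 148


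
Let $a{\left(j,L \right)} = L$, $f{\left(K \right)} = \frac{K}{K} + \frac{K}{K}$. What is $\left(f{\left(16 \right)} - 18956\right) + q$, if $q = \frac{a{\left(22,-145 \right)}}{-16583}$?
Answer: $- \frac{314314037}{16583} \approx -18954.0$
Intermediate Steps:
$f{\left(K \right)} = 2$ ($f{\left(K \right)} = 1 + 1 = 2$)
$q = \frac{145}{16583}$ ($q = - \frac{145}{-16583} = \left(-145\right) \left(- \frac{1}{16583}\right) = \frac{145}{16583} \approx 0.0087439$)
$\left(f{\left(16 \right)} - 18956\right) + q = \left(2 - 18956\right) + \frac{145}{16583} = -18954 + \frac{145}{16583} = - \frac{314314037}{16583}$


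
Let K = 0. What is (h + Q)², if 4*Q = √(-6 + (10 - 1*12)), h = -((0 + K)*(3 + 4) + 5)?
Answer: (10 - I*√2)²/4 ≈ 24.5 - 7.0711*I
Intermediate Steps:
h = -5 (h = -((0 + 0)*(3 + 4) + 5) = -(0*7 + 5) = -(0 + 5) = -1*5 = -5)
Q = I*√2/2 (Q = √(-6 + (10 - 1*12))/4 = √(-6 + (10 - 12))/4 = √(-6 - 2)/4 = √(-8)/4 = (2*I*√2)/4 = I*√2/2 ≈ 0.70711*I)
(h + Q)² = (-5 + I*√2/2)²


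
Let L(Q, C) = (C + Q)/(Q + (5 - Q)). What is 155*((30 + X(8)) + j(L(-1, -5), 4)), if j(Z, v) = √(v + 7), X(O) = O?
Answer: 5890 + 155*√11 ≈ 6404.1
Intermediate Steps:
L(Q, C) = C/5 + Q/5 (L(Q, C) = (C + Q)/5 = (C + Q)*(⅕) = C/5 + Q/5)
j(Z, v) = √(7 + v)
155*((30 + X(8)) + j(L(-1, -5), 4)) = 155*((30 + 8) + √(7 + 4)) = 155*(38 + √11) = 5890 + 155*√11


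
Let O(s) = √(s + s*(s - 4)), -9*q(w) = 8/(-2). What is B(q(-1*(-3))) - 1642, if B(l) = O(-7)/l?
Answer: -1642 + 9*√70/4 ≈ -1623.2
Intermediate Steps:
q(w) = 4/9 (q(w) = -8/(9*(-2)) = -8*(-1)/(9*2) = -⅑*(-4) = 4/9)
O(s) = √(s + s*(-4 + s))
B(l) = √70/l (B(l) = √(-7*(-3 - 7))/l = √(-7*(-10))/l = √70/l)
B(q(-1*(-3))) - 1642 = √70/(4/9) - 1642 = √70*(9/4) - 1642 = 9*√70/4 - 1642 = -1642 + 9*√70/4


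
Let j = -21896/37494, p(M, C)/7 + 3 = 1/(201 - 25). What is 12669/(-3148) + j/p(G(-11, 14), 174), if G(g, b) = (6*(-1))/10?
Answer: -7311705617/1829482236 ≈ -3.9966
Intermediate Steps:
G(g, b) = -3/5 (G(g, b) = -6*1/10 = -3/5)
p(M, C) = -3689/176 (p(M, C) = -21 + 7/(201 - 25) = -21 + 7/176 = -3689/176)
j = -10948/18747 (j = -21896*1/37494 = -10948/18747 ≈ -0.58399)
12669/(-3148) + j/p(G(-11, 14), 174) = 12669/(-3148) - 10948/(18747*(-3689/176)) = 12669*(-1/3148) - 10948/18747*(-176/3689) = -12669/3148 + 16192/581157 = -7311705617/1829482236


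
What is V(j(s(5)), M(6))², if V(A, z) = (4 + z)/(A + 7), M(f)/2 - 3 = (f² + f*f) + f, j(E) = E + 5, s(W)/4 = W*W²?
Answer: 6889/65536 ≈ 0.10512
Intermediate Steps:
s(W) = 4*W³ (s(W) = 4*(W*W²) = 4*W³)
j(E) = 5 + E
M(f) = 6 + 2*f + 4*f² (M(f) = 6 + 2*((f² + f*f) + f) = 6 + 2*((f² + f²) + f) = 6 + 2*(2*f² + f) = 6 + 2*(f + 2*f²) = 6 + (2*f + 4*f²) = 6 + 2*f + 4*f²)
V(A, z) = (4 + z)/(7 + A)
V(j(s(5)), M(6))² = ((4 + (6 + 2*6 + 4*6²))/(7 + (5 + 4*5³)))² = ((4 + (6 + 12 + 4*36))/(7 + (5 + 4*125)))² = ((4 + (6 + 12 + 144))/(7 + (5 + 500)))² = ((4 + 162)/(7 + 505))² = (166/512)² = ((1/512)*166)² = (83/256)² = 6889/65536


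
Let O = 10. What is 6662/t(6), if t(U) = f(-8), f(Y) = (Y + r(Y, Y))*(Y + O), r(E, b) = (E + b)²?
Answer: 3331/248 ≈ 13.431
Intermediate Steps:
f(Y) = (10 + Y)*(Y + 4*Y²) (f(Y) = (Y + (Y + Y)²)*(Y + 10) = (Y + (2*Y)²)*(10 + Y) = (Y + 4*Y²)*(10 + Y) = (10 + Y)*(Y + 4*Y²))
t(U) = 496 (t(U) = -8*(10 + 4*(-8)² + 41*(-8)) = -8*(10 + 4*64 - 328) = -8*(10 + 256 - 328) = -8*(-62) = 496)
6662/t(6) = 6662/496 = 6662*(1/496) = 3331/248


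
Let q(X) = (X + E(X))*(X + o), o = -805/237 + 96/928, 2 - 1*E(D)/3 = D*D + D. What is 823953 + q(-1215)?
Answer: 12356006136200/2291 ≈ 5.3933e+9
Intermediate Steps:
E(D) = 6 - 3*D - 3*D² (E(D) = 6 - 3*(D*D + D) = 6 - 3*(D² + D) = 6 - 3*(D + D²) = 6 + (-3*D - 3*D²) = 6 - 3*D - 3*D²)
o = -22634/6873 (o = -805*1/237 + 96*(1/928) = -805/237 + 3/29 = -22634/6873 ≈ -3.2932)
q(X) = (-22634/6873 + X)*(6 - 3*X² - 2*X) (q(X) = (X + (6 - 3*X - 3*X²))*(X - 22634/6873) = (6 - 3*X² - 2*X)*(-22634/6873 + X) = (-22634/6873 + X)*(6 - 3*X² - 2*X))
823953 + q(-1215) = 823953 + (-45268/2291 - 3*(-1215)³ + (18052/2291)*(-1215)² + (86506/6873)*(-1215)) = 823953 + (-45268/2291 - 3*(-1793613375) + (18052/2291)*1476225 - 35034930/2291) = 823953 + (-45268/2291 + 5380840125 + 26648813700/2291 - 35034930/2291) = 823953 + 12354118459877/2291 = 12356006136200/2291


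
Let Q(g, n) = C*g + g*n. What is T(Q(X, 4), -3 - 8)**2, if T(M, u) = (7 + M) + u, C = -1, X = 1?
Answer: 1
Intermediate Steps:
Q(g, n) = -g + g*n
T(M, u) = 7 + M + u
T(Q(X, 4), -3 - 8)**2 = (7 + 1*(-1 + 4) + (-3 - 8))**2 = (7 + 1*3 - 11)**2 = (7 + 3 - 11)**2 = (-1)**2 = 1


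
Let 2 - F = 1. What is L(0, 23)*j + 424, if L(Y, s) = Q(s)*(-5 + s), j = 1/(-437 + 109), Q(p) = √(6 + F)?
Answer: 424 - 9*√7/164 ≈ 423.85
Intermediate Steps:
F = 1 (F = 2 - 1*1 = 2 - 1 = 1)
Q(p) = √7 (Q(p) = √(6 + 1) = √7)
j = -1/328 (j = 1/(-328) = -1/328 ≈ -0.0030488)
L(Y, s) = √7*(-5 + s)
L(0, 23)*j + 424 = (√7*(-5 + 23))*(-1/328) + 424 = (√7*18)*(-1/328) + 424 = (18*√7)*(-1/328) + 424 = -9*√7/164 + 424 = 424 - 9*√7/164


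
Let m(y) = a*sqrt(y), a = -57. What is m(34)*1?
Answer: -57*sqrt(34) ≈ -332.36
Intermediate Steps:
m(y) = -57*sqrt(y)
m(34)*1 = -57*sqrt(34)*1 = -57*sqrt(34)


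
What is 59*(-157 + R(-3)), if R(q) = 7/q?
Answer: -28202/3 ≈ -9400.7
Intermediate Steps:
59*(-157 + R(-3)) = 59*(-157 + 7/(-3)) = 59*(-157 + 7*(-1/3)) = 59*(-157 - 7/3) = 59*(-478/3) = -28202/3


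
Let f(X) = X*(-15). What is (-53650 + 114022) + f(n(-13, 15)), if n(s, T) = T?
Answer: 60147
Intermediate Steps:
f(X) = -15*X
(-53650 + 114022) + f(n(-13, 15)) = (-53650 + 114022) - 15*15 = 60372 - 225 = 60147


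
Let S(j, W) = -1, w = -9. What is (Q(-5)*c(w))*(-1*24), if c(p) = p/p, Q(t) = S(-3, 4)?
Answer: 24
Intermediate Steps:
Q(t) = -1
c(p) = 1
(Q(-5)*c(w))*(-1*24) = (-1*1)*(-1*24) = -1*(-24) = 24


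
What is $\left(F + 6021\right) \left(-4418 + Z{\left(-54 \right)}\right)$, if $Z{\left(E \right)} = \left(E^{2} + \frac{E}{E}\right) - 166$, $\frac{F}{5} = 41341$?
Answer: $-354614242$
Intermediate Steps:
$F = 206705$ ($F = 5 \cdot 41341 = 206705$)
$Z{\left(E \right)} = -165 + E^{2}$ ($Z{\left(E \right)} = \left(E^{2} + 1\right) - 166 = \left(1 + E^{2}\right) - 166 = -165 + E^{2}$)
$\left(F + 6021\right) \left(-4418 + Z{\left(-54 \right)}\right) = \left(206705 + 6021\right) \left(-4418 - \left(165 - \left(-54\right)^{2}\right)\right) = 212726 \left(-4418 + \left(-165 + 2916\right)\right) = 212726 \left(-4418 + 2751\right) = 212726 \left(-1667\right) = -354614242$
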